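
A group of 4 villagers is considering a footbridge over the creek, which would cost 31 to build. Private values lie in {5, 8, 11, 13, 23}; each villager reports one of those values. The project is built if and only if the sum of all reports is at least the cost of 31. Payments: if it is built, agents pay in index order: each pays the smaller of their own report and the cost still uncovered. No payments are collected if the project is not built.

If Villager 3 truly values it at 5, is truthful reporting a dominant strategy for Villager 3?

Yes

Check each profile of the others' reports and compare truth against every alternative report.
Others report (5, 5, 13): truth gives 0, best alternative gives -3.
Others report (5, 5, 23): truth gives 0, best alternative gives -3.
Others report (5, 8, 11): truth gives 0, best alternative gives -3.
Others report (5, 8, 13): truth gives 0, best alternative gives -3.
Others report (5, 8, 23): truth gives 0, best alternative gives -3.
Others report (5, 11, 8): truth gives 0, best alternative gives -3.
(Remaining 119 profiles checked similarly; truth is weakly best in each.)
In every case the truthful report is at least as good as any alternative, so it is a dominant strategy.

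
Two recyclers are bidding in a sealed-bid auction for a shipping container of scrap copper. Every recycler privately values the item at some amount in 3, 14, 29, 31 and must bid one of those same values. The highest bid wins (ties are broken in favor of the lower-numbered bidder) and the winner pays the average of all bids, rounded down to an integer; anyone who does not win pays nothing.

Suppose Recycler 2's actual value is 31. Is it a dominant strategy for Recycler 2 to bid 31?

Consider the case where Recycler 1 bids 3.
Truthful bid 31: wins, pays 17, utility 31 - 17 = 14.
Bid 14 instead: wins, pays 8, utility 31 - 8 = 23.
Since 23 > 14, bidding 14 is strictly better here, so truthful bidding is not dominant.

No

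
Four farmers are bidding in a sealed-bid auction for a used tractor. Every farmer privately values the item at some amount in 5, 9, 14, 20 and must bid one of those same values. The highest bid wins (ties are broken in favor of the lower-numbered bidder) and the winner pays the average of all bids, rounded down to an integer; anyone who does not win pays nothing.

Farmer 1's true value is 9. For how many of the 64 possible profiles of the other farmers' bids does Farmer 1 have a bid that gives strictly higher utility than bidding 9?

1

Others bid (5, 5, 5): truth gives 3; bid 5 gives 4 > 3. Violating.
Others bid (5, 5, 9): truth gives 2; no alternative beats it.
Others bid (5, 5, 14): truth gives 0; no alternative beats it.
(Checking all 64 profiles: 1 has a profitable deviation, 63 do not.)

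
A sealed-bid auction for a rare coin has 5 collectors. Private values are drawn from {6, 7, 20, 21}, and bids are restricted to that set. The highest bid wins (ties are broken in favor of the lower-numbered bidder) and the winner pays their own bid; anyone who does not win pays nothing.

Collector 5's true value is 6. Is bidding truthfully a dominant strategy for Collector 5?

Check each profile of the others' bids and compare truth against every alternative bid.
Others bid (6, 6, 6, 6): truth gives 0, best alternative gives -1.
Others bid (6, 6, 6, 7): truth gives 0, best alternative gives 0.
Others bid (6, 6, 6, 20): truth gives 0, best alternative gives 0.
Others bid (6, 6, 6, 21): truth gives 0, best alternative gives 0.
Others bid (6, 6, 7, 6): truth gives 0, best alternative gives 0.
Others bid (6, 6, 7, 7): truth gives 0, best alternative gives 0.
(Remaining 250 profiles checked similarly; truth is weakly best in each.)
In every case the truthful bid is at least as good as any alternative, so it is a dominant strategy.

Yes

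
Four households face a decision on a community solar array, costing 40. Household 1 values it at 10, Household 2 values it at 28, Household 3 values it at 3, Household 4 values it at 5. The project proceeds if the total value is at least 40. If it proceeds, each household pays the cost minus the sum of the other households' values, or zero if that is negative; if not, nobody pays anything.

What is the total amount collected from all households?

26

Total value 46 ≥ cost 40, so it is built.
Household 1: others sum to 36; max(0, 40 - 36) = 4.
Household 2: others sum to 18; max(0, 40 - 18) = 22.
Household 3: others sum to 43; max(0, 40 - 43) = 0.
Household 4: others sum to 41; max(0, 40 - 41) = 0.
Total collected = 4 + 22 + 0 + 0 = 26.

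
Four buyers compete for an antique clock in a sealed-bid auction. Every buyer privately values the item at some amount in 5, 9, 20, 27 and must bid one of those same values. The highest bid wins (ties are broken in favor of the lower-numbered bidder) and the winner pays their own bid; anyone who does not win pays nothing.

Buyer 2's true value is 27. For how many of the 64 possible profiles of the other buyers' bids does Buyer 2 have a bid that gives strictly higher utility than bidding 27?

18

Others bid (5, 5, 5): truth gives 0; bid 9 gives 18 > 0. Violating.
Others bid (5, 5, 9): truth gives 0; bid 9 gives 18 > 0. Violating.
Others bid (5, 5, 20): truth gives 0; bid 20 gives 7 > 0. Violating.
Others bid (5, 9, 5): truth gives 0; bid 9 gives 18 > 0. Violating.
Others bid (5, 5, 27): truth gives 0; no alternative beats it.
Others bid (5, 9, 27): truth gives 0; no alternative beats it.
(Checking all 64 profiles: 18 have a profitable deviation, 46 do not.)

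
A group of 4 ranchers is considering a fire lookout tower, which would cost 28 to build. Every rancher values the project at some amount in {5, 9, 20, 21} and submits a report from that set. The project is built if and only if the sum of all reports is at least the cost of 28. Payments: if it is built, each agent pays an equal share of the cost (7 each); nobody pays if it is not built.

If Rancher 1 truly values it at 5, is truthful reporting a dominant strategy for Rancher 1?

Yes

Check each profile of the others' reports and compare truth against every alternative report.
Others report (5, 5, 9): truth gives 0, best alternative gives -2.
Others report (5, 9, 5): truth gives 0, best alternative gives -2.
Others report (9, 5, 5): truth gives 0, best alternative gives -2.
Others report (5, 5, 20): truth gives -2, best alternative gives -2.
Others report (5, 5, 21): truth gives -2, best alternative gives -2.
Others report (5, 9, 9): truth gives -2, best alternative gives -2.
(Remaining 58 profiles checked similarly; truth is weakly best in each.)
In every case the truthful report is at least as good as any alternative, so it is a dominant strategy.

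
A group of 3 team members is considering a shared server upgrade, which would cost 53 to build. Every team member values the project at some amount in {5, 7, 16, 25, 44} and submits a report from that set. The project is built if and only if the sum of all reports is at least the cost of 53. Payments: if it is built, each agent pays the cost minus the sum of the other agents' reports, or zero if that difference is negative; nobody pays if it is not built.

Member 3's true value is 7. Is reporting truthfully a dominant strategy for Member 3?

Check each profile of the others' reports and compare truth against every alternative report.
Others report (16, 44): truth gives 7, best alternative gives 7.
Others report (25, 44): truth gives 7, best alternative gives 7.
Others report (44, 16): truth gives 7, best alternative gives 7.
Others report (44, 25): truth gives 7, best alternative gives 7.
Others report (44, 44): truth gives 7, best alternative gives 7.
Others report (7, 44): truth gives 5, best alternative gives 5.
(Remaining 19 profiles checked similarly; truth is weakly best in each.)
In every case the truthful report is at least as good as any alternative, so it is a dominant strategy.

Yes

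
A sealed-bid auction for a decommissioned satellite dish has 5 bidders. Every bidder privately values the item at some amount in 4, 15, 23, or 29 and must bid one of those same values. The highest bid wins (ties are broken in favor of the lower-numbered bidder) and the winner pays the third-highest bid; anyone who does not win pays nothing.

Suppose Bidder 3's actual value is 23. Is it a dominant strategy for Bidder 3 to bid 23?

Consider the case where Bidder 1 bids 4, Bidder 2 bids 4, Bidder 4 bids 4 and Bidder 5 bids 29.
Truthful bid 23: loses, pays 0, utility 0.
Bid 29 instead: wins, pays 4, utility 23 - 4 = 19.
Since 19 > 0, bidding 29 is strictly better here, so truthful bidding is not dominant.

No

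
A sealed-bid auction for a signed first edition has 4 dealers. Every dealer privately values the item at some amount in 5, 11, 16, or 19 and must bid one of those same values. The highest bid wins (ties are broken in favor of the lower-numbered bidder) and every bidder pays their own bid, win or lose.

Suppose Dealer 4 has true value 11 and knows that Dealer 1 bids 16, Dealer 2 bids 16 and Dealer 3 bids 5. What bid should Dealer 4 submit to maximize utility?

Bid 5: loses but pays 5, utility -5.
Bid 11: loses but pays 11, utility -11.
Bid 16: loses but pays 16, utility -16.
Bid 19: wins, pays 19, utility 11 - 19 = -8.
The best choice is 5 with utility -5.

5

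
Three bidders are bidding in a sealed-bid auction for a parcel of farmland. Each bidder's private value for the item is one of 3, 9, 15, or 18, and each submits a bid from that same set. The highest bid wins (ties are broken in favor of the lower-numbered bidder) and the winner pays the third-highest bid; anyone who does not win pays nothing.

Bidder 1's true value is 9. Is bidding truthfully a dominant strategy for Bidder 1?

No

Consider the case where Bidder 2 bids 3 and Bidder 3 bids 15.
Truthful bid 9: loses, pays 0, utility 0.
Bid 15 instead: wins, pays 3, utility 9 - 3 = 6.
Since 6 > 0, bidding 15 is strictly better here, so truthful bidding is not dominant.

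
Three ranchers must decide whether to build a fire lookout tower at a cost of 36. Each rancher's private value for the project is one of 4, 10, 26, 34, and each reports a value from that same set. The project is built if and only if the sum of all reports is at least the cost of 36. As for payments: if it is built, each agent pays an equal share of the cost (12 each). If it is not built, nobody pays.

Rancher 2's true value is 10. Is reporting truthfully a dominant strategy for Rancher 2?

No

Consider the case where Rancher 1 reports 4 and Rancher 3 reports 26.
Truthful report 10: project built, pays 12, utility 10 - 12 = -2.
Report 4 instead: project not built, utility 0.
Since 0 > -2, reporting 4 is strictly better here, so truthful reporting is not dominant.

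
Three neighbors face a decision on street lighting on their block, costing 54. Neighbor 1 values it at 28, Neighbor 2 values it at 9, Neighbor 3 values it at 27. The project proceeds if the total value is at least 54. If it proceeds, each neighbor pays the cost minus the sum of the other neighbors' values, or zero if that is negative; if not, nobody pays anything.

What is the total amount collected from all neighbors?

35

Total value 64 ≥ cost 54, so it is built.
Neighbor 1: others sum to 36; max(0, 54 - 36) = 18.
Neighbor 2: others sum to 55; max(0, 54 - 55) = 0.
Neighbor 3: others sum to 37; max(0, 54 - 37) = 17.
Total collected = 18 + 0 + 17 = 35.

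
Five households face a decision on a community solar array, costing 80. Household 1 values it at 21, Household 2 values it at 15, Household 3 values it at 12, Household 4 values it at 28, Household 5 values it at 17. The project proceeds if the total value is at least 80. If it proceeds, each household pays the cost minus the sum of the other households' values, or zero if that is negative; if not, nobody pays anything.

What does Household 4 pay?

Total value 93 ≥ cost 80, so the project is built.
The other households' values sum to 65.
Cost minus that sum is 80 - 65 = 15.

15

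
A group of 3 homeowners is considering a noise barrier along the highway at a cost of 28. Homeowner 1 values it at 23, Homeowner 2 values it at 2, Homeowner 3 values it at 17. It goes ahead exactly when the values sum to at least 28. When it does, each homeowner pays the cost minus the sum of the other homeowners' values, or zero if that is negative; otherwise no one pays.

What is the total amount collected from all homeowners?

12

Total value 42 ≥ cost 28, so it is built.
Homeowner 1: others sum to 19; max(0, 28 - 19) = 9.
Homeowner 2: others sum to 40; max(0, 28 - 40) = 0.
Homeowner 3: others sum to 25; max(0, 28 - 25) = 3.
Total collected = 9 + 0 + 3 = 12.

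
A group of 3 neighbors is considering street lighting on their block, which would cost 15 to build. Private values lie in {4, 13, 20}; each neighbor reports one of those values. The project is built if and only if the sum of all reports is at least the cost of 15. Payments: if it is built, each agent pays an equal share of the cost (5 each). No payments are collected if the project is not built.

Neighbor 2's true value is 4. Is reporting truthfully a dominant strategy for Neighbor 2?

Check each profile of the others' reports and compare truth against every alternative report.
Others report (4, 4): truth gives 0, best alternative gives -1.
Others report (4, 13): truth gives -1, best alternative gives -1.
Others report (4, 20): truth gives -1, best alternative gives -1.
Others report (13, 4): truth gives -1, best alternative gives -1.
Others report (13, 13): truth gives -1, best alternative gives -1.
Others report (13, 20): truth gives -1, best alternative gives -1.
(Remaining 3 profiles checked similarly; truth is weakly best in each.)
In every case the truthful report is at least as good as any alternative, so it is a dominant strategy.

Yes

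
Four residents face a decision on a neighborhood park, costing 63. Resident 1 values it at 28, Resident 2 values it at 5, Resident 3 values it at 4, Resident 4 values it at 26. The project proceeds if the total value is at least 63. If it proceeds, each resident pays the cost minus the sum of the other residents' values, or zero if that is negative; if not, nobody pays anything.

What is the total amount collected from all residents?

63

Total value 63 ≥ cost 63, so it is built.
Resident 1: others sum to 35; max(0, 63 - 35) = 28.
Resident 2: others sum to 58; max(0, 63 - 58) = 5.
Resident 3: others sum to 59; max(0, 63 - 59) = 4.
Resident 4: others sum to 37; max(0, 63 - 37) = 26.
Total collected = 28 + 5 + 4 + 26 = 63.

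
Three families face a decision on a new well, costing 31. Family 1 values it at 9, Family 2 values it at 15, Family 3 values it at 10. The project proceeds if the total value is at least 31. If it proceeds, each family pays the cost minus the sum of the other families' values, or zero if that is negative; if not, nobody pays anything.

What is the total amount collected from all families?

Total value 34 ≥ cost 31, so it is built.
Family 1: others sum to 25; max(0, 31 - 25) = 6.
Family 2: others sum to 19; max(0, 31 - 19) = 12.
Family 3: others sum to 24; max(0, 31 - 24) = 7.
Total collected = 6 + 12 + 7 = 25.

25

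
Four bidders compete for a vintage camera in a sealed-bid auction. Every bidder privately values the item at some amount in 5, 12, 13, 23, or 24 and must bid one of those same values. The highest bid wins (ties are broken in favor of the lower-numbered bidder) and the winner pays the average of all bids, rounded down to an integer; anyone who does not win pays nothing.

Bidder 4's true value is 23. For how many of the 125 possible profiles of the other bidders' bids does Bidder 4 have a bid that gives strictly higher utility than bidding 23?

44

Others bid (5, 5, 5): truth gives 14; bid 12 gives 17 > 14. Violating.
Others bid (5, 5, 12): truth gives 12; bid 13 gives 15 > 12. Violating.
Others bid (5, 5, 23): truth gives 0; bid 24 gives 9 > 0. Violating.
Others bid (5, 12, 5): truth gives 12; bid 13 gives 15 > 12. Violating.
Others bid (5, 5, 13): truth gives 12; no alternative beats it.
Others bid (5, 5, 24): truth gives 0; no alternative beats it.
(Checking all 125 profiles: 44 have a profitable deviation, 81 do not.)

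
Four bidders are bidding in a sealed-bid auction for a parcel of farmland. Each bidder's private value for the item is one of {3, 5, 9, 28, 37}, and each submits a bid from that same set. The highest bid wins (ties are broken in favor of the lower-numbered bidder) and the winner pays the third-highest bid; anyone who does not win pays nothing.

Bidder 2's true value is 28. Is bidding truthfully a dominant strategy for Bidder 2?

No

Consider the case where Bidder 1 bids 3, Bidder 3 bids 3 and Bidder 4 bids 37.
Truthful bid 28: loses, pays 0, utility 0.
Bid 37 instead: wins, pays 3, utility 28 - 3 = 25.
Since 25 > 0, bidding 37 is strictly better here, so truthful bidding is not dominant.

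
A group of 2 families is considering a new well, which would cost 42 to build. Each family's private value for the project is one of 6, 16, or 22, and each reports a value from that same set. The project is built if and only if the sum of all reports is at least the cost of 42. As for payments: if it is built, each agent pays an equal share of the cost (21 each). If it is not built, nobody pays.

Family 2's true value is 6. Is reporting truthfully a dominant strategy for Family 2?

Yes

Check each profile of the others' reports and compare truth against every alternative report.
Others report (6): truth gives 0, best alternative gives 0.
Others report (16): truth gives 0, best alternative gives 0.
Others report (22): truth gives 0, best alternative gives 0.
In every case the truthful report is at least as good as any alternative, so it is a dominant strategy.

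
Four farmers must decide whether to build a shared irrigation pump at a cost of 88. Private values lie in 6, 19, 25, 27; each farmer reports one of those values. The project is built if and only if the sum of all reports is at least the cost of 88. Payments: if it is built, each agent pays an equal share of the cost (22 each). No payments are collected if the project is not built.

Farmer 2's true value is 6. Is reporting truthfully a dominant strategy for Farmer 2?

Yes

Check each profile of the others' reports and compare truth against every alternative report.
Others report (19, 25, 25): truth gives 0, best alternative gives -16.
Others report (19, 25, 27): truth gives 0, best alternative gives -16.
Others report (19, 27, 25): truth gives 0, best alternative gives -16.
Others report (19, 27, 27): truth gives 0, best alternative gives -16.
Others report (25, 19, 25): truth gives 0, best alternative gives -16.
Others report (25, 19, 27): truth gives 0, best alternative gives -16.
(Remaining 58 profiles checked similarly; truth is weakly best in each.)
In every case the truthful report is at least as good as any alternative, so it is a dominant strategy.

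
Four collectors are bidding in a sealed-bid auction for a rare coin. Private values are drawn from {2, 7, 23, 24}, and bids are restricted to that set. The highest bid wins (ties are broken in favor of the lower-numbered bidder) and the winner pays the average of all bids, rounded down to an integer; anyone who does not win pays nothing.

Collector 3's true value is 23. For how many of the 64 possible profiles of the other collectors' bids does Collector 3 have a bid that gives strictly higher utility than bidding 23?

24

Others bid (2, 2, 2): truth gives 16; bid 7 gives 20 > 16. Violating.
Others bid (2, 2, 7): truth gives 15; bid 7 gives 19 > 15. Violating.
Others bid (2, 2, 24): truth gives 0; bid 24 gives 10 > 0. Violating.
Others bid (2, 7, 24): truth gives 0; bid 24 gives 9 > 0. Violating.
Others bid (2, 2, 23): truth gives 11; no alternative beats it.
Others bid (2, 7, 2): truth gives 15; no alternative beats it.
(Checking all 64 profiles: 24 have a profitable deviation, 40 do not.)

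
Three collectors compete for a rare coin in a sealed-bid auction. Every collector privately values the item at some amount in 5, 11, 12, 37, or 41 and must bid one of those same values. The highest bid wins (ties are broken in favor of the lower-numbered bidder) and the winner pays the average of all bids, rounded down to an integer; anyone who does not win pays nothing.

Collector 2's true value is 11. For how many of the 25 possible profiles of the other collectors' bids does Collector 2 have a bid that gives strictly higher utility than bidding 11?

Others bid (5, 12): truth gives 0; bid 12 gives 2 > 0. Violating.
Others bid (11, 5): truth gives 0; bid 12 gives 2 > 0. Violating.
Others bid (5, 5): truth gives 4; no alternative beats it.
Others bid (5, 11): truth gives 2; no alternative beats it.
(Checking all 25 profiles: 2 have a profitable deviation, 23 do not.)

2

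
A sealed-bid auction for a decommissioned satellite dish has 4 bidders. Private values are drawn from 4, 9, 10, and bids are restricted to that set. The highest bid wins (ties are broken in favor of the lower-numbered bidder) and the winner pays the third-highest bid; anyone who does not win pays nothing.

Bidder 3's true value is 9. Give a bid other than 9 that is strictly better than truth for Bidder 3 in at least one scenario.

10

Suppose Bidder 1 bids 4, Bidder 2 bids 4 and Bidder 4 bids 10.
Bid 9: loses, pays 0, utility 0.
Bid 10: wins, pays 4, utility 9 - 4 = 5.
So bidding 10 beats truth here (5 > 0).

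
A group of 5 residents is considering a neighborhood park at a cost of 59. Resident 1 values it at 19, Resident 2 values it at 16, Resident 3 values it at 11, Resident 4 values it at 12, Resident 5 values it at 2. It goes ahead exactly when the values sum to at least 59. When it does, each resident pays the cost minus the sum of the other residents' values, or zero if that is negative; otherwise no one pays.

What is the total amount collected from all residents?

Total value 60 ≥ cost 59, so it is built.
Resident 1: others sum to 41; max(0, 59 - 41) = 18.
Resident 2: others sum to 44; max(0, 59 - 44) = 15.
Resident 3: others sum to 49; max(0, 59 - 49) = 10.
Resident 4: others sum to 48; max(0, 59 - 48) = 11.
Resident 5: others sum to 58; max(0, 59 - 58) = 1.
Total collected = 18 + 15 + 10 + 11 + 1 = 55.

55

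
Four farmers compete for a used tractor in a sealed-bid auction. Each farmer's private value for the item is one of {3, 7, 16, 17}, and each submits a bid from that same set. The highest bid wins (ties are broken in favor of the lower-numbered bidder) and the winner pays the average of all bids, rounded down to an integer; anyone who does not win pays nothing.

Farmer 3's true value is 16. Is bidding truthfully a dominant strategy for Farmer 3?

No

Consider the case where Farmer 1 bids 3, Farmer 2 bids 3 and Farmer 4 bids 3.
Truthful bid 16: wins, pays 6, utility 16 - 6 = 10.
Bid 7 instead: wins, pays 4, utility 16 - 4 = 12.
Since 12 > 10, bidding 7 is strictly better here, so truthful bidding is not dominant.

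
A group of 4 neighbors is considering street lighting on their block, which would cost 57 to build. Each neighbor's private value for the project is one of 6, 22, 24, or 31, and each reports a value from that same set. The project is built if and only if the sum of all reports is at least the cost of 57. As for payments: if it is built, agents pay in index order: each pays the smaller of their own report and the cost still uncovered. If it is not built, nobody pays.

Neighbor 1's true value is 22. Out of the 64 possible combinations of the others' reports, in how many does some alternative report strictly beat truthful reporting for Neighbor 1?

51

Others report (6, 22, 24): truth gives 0; report 6 gives 16 > 0. Violating.
Others report (6, 22, 31): truth gives 0; report 6 gives 16 > 0. Violating.
Others report (6, 24, 22): truth gives 0; report 6 gives 16 > 0. Violating.
Others report (6, 24, 24): truth gives 0; report 6 gives 16 > 0. Violating.
Others report (6, 6, 6): truth gives 0; no alternative beats it.
Others report (6, 6, 22): truth gives 0; no alternative beats it.
(Checking all 64 profiles: 51 have a profitable deviation, 13 do not.)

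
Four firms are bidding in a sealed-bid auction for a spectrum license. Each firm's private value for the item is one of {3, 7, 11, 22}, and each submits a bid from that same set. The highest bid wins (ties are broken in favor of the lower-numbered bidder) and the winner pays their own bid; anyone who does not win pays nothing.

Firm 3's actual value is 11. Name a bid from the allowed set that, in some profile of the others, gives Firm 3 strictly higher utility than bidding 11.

Suppose Firm 1 bids 3, Firm 2 bids 3 and Firm 4 bids 3.
Bid 11: wins, pays 11, utility 11 - 11 = 0.
Bid 7: wins, pays 7, utility 11 - 7 = 4.
So bidding 7 beats truth here (4 > 0).

7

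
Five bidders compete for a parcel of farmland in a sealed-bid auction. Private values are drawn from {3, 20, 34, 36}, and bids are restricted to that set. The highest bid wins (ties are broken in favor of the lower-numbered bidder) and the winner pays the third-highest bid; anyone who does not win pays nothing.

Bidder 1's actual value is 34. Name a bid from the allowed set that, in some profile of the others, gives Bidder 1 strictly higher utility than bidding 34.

Suppose Bidder 2 bids 3, Bidder 3 bids 3, Bidder 4 bids 3 and Bidder 5 bids 36.
Bid 34: loses, pays 0, utility 0.
Bid 36: wins, pays 3, utility 34 - 3 = 31.
So bidding 36 beats truth here (31 > 0).

36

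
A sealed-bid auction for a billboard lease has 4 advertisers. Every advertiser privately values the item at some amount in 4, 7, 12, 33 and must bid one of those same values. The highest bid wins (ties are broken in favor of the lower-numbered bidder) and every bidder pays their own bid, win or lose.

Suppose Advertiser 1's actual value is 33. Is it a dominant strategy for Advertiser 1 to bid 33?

No

Consider the case where Advertiser 2 bids 4, Advertiser 3 bids 4 and Advertiser 4 bids 4.
Truthful bid 33: wins, pays 33, utility 33 - 33 = 0.
Bid 4 instead: wins, pays 4, utility 33 - 4 = 29.
Since 29 > 0, bidding 4 is strictly better here, so truthful bidding is not dominant.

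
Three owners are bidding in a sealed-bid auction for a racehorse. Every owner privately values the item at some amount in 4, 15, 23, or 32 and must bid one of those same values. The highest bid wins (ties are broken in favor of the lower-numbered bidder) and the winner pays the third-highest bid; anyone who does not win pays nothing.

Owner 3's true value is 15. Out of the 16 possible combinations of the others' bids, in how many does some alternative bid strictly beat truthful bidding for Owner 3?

4

Others bid (4, 15): truth gives 0; bid 23 gives 11 > 0. Violating.
Others bid (4, 23): truth gives 0; bid 32 gives 11 > 0. Violating.
Others bid (15, 4): truth gives 0; bid 23 gives 11 > 0. Violating.
Others bid (23, 4): truth gives 0; bid 32 gives 11 > 0. Violating.
Others bid (4, 4): truth gives 11; no alternative beats it.
Others bid (4, 32): truth gives 0; no alternative beats it.
(Checking all 16 profiles: 4 have a profitable deviation, 12 do not.)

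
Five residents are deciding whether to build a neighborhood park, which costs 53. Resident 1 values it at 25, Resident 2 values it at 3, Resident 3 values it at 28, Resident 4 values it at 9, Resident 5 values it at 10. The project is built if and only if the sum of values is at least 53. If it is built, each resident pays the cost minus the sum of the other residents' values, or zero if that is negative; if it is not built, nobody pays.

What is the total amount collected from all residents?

Total value 75 ≥ cost 53, so it is built.
Resident 1: others sum to 50; max(0, 53 - 50) = 3.
Resident 2: others sum to 72; max(0, 53 - 72) = 0.
Resident 3: others sum to 47; max(0, 53 - 47) = 6.
Resident 4: others sum to 66; max(0, 53 - 66) = 0.
Resident 5: others sum to 65; max(0, 53 - 65) = 0.
Total collected = 3 + 0 + 6 + 0 + 0 = 9.

9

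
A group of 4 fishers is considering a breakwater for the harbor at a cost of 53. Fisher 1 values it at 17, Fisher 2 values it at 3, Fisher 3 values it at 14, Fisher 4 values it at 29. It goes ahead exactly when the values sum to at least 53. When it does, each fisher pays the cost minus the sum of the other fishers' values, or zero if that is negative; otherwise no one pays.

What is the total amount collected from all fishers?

Total value 63 ≥ cost 53, so it is built.
Fisher 1: others sum to 46; max(0, 53 - 46) = 7.
Fisher 2: others sum to 60; max(0, 53 - 60) = 0.
Fisher 3: others sum to 49; max(0, 53 - 49) = 4.
Fisher 4: others sum to 34; max(0, 53 - 34) = 19.
Total collected = 7 + 0 + 4 + 19 = 30.

30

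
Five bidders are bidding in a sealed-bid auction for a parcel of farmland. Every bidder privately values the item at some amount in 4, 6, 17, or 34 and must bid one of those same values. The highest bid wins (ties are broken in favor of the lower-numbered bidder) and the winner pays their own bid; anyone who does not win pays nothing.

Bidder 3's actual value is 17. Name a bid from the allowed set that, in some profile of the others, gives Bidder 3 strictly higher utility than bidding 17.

Suppose Bidder 1 bids 4, Bidder 2 bids 4, Bidder 4 bids 4 and Bidder 5 bids 4.
Bid 17: wins, pays 17, utility 17 - 17 = 0.
Bid 6: wins, pays 6, utility 17 - 6 = 11.
So bidding 6 beats truth here (11 > 0).

6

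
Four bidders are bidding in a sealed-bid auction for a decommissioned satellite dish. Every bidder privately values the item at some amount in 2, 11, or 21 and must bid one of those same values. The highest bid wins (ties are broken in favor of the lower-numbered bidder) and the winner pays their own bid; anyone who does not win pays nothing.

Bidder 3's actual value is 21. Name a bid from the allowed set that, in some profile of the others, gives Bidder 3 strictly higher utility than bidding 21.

11

Suppose Bidder 1 bids 2, Bidder 2 bids 2 and Bidder 4 bids 2.
Bid 21: wins, pays 21, utility 21 - 21 = 0.
Bid 11: wins, pays 11, utility 21 - 11 = 10.
So bidding 11 beats truth here (10 > 0).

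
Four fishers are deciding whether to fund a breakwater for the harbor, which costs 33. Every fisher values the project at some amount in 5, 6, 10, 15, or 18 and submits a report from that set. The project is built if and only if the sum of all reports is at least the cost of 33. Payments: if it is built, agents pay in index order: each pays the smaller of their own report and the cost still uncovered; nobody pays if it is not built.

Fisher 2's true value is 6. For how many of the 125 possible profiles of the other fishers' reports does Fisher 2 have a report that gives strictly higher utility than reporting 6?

87

Others report (5, 5, 18): truth gives 0; report 5 gives 1 > 0. Violating.
Others report (5, 6, 18): truth gives 0; report 5 gives 1 > 0. Violating.
Others report (5, 10, 15): truth gives 0; report 5 gives 1 > 0. Violating.
Others report (5, 10, 18): truth gives 0; report 5 gives 1 > 0. Violating.
Others report (5, 5, 5): truth gives 0; no alternative beats it.
Others report (5, 5, 6): truth gives 0; no alternative beats it.
(Checking all 125 profiles: 87 have a profitable deviation, 38 do not.)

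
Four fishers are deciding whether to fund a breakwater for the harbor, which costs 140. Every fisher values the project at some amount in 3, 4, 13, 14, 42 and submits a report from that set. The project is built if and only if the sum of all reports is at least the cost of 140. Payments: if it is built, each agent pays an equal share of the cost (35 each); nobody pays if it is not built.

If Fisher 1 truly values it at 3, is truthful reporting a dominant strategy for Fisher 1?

Check each profile of the others' reports and compare truth against every alternative report.
Others report (3, 3, 3): truth gives 0, best alternative gives 0.
Others report (3, 3, 4): truth gives 0, best alternative gives 0.
Others report (3, 3, 13): truth gives 0, best alternative gives 0.
Others report (3, 3, 14): truth gives 0, best alternative gives 0.
Others report (3, 3, 42): truth gives 0, best alternative gives 0.
Others report (3, 4, 3): truth gives 0, best alternative gives 0.
(Remaining 119 profiles checked similarly; truth is weakly best in each.)
In every case the truthful report is at least as good as any alternative, so it is a dominant strategy.

Yes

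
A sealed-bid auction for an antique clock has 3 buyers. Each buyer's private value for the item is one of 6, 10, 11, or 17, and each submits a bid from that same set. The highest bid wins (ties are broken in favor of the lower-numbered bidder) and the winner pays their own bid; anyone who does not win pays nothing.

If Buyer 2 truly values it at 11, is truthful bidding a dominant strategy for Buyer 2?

No

Consider the case where Buyer 1 bids 6 and Buyer 3 bids 6.
Truthful bid 11: wins, pays 11, utility 11 - 11 = 0.
Bid 10 instead: wins, pays 10, utility 11 - 10 = 1.
Since 1 > 0, bidding 10 is strictly better here, so truthful bidding is not dominant.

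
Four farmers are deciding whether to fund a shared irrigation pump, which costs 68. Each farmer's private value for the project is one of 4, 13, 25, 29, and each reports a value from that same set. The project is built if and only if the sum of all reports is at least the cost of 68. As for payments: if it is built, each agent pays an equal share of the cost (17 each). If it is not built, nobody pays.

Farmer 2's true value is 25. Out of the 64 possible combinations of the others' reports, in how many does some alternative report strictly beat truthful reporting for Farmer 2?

7

Others report (4, 13, 25): truth gives 0; report 29 gives 8 > 0. Violating.
Others report (4, 25, 13): truth gives 0; report 29 gives 8 > 0. Violating.
Others report (13, 4, 25): truth gives 0; report 29 gives 8 > 0. Violating.
Others report (13, 13, 13): truth gives 0; report 29 gives 8 > 0. Violating.
Others report (4, 4, 4): truth gives 0; no alternative beats it.
Others report (4, 4, 13): truth gives 0; no alternative beats it.
(Checking all 64 profiles: 7 have a profitable deviation, 57 do not.)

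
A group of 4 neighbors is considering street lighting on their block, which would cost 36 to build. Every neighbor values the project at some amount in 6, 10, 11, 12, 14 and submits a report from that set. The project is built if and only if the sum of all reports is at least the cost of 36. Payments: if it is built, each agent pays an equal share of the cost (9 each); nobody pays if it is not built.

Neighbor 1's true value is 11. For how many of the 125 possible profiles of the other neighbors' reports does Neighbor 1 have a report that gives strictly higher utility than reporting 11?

9

Others report (6, 6, 10): truth gives 0; report 14 gives 2 > 0. Violating.
Others report (6, 6, 11): truth gives 0; report 14 gives 2 > 0. Violating.
Others report (6, 6, 12): truth gives 0; report 12 gives 2 > 0. Violating.
Others report (6, 10, 6): truth gives 0; report 14 gives 2 > 0. Violating.
Others report (6, 6, 6): truth gives 0; no alternative beats it.
Others report (6, 6, 14): truth gives 2; no alternative beats it.
(Checking all 125 profiles: 9 have a profitable deviation, 116 do not.)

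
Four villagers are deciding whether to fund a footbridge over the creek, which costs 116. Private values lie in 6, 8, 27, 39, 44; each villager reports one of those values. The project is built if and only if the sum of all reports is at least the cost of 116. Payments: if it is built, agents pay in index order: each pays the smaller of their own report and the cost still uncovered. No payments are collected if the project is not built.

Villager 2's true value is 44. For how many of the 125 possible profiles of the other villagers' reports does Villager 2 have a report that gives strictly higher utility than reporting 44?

63

Others report (6, 27, 44): truth gives 0; report 39 gives 5 > 0. Violating.
Others report (6, 39, 39): truth gives 0; report 39 gives 5 > 0. Violating.
Others report (6, 39, 44): truth gives 0; report 27 gives 17 > 0. Violating.
Others report (6, 44, 27): truth gives 0; report 39 gives 5 > 0. Violating.
Others report (6, 6, 6): truth gives 0; no alternative beats it.
Others report (6, 6, 8): truth gives 0; no alternative beats it.
(Checking all 125 profiles: 63 have a profitable deviation, 62 do not.)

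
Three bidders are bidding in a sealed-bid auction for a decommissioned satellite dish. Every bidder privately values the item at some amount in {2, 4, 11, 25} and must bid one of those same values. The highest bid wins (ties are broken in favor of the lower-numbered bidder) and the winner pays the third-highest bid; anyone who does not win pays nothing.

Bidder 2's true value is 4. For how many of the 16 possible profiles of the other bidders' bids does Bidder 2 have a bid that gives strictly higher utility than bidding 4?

Others bid (2, 11): truth gives 0; bid 11 gives 2 > 0. Violating.
Others bid (2, 25): truth gives 0; bid 25 gives 2 > 0. Violating.
Others bid (4, 2): truth gives 0; bid 11 gives 2 > 0. Violating.
Others bid (11, 2): truth gives 0; bid 25 gives 2 > 0. Violating.
Others bid (2, 2): truth gives 2; no alternative beats it.
Others bid (2, 4): truth gives 2; no alternative beats it.
(Checking all 16 profiles: 4 have a profitable deviation, 12 do not.)

4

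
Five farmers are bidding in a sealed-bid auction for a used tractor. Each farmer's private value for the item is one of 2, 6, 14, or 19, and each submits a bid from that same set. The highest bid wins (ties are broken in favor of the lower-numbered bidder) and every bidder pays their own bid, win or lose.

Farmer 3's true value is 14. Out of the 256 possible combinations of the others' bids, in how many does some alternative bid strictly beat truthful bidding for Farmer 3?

224

Others bid (2, 2, 2, 2): truth gives 0; bid 6 gives 8 > 0. Violating.
Others bid (2, 2, 2, 6): truth gives 0; bid 6 gives 8 > 0. Violating.
Others bid (2, 2, 2, 19): truth gives -14; bid 2 gives -2 > -14. Violating.
Others bid (2, 2, 6, 2): truth gives 0; bid 6 gives 8 > 0. Violating.
Others bid (2, 2, 2, 14): truth gives 0; no alternative beats it.
Others bid (2, 2, 6, 14): truth gives 0; no alternative beats it.
(Checking all 256 profiles: 224 have a profitable deviation, 32 do not.)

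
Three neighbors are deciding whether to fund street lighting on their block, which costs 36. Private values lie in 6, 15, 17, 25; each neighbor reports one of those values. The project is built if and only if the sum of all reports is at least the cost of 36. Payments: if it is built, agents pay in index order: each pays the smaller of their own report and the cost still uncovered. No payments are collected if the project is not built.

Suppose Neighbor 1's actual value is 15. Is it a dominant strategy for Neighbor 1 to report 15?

No

Consider the case where Neighbor 2 reports 6 and Neighbor 3 reports 25.
Truthful report 15: project built, pays 15, utility 15 - 15 = 0.
Report 6 instead: project built, pays 6, utility 15 - 6 = 9.
Since 9 > 0, reporting 6 is strictly better here, so truthful reporting is not dominant.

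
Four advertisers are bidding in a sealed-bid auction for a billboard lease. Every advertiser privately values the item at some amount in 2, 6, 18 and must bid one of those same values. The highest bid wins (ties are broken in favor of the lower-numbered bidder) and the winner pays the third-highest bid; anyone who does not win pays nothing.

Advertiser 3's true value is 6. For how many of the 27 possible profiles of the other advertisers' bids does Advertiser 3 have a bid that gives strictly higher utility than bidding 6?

Others bid (2, 2, 18): truth gives 0; bid 18 gives 4 > 0. Violating.
Others bid (2, 6, 2): truth gives 0; bid 18 gives 4 > 0. Violating.
Others bid (6, 2, 2): truth gives 0; bid 18 gives 4 > 0. Violating.
Others bid (2, 2, 2): truth gives 4; no alternative beats it.
Others bid (2, 2, 6): truth gives 4; no alternative beats it.
(Checking all 27 profiles: 3 have a profitable deviation, 24 do not.)

3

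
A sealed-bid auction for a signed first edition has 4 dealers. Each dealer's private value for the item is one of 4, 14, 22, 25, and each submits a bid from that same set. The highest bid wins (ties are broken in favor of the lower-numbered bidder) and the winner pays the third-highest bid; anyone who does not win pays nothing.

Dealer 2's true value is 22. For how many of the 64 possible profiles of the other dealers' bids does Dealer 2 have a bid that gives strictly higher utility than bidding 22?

12

Others bid (4, 4, 25): truth gives 0; bid 25 gives 18 > 0. Violating.
Others bid (4, 14, 25): truth gives 0; bid 25 gives 8 > 0. Violating.
Others bid (4, 25, 4): truth gives 0; bid 25 gives 18 > 0. Violating.
Others bid (4, 25, 14): truth gives 0; bid 25 gives 8 > 0. Violating.
Others bid (4, 4, 4): truth gives 18; no alternative beats it.
Others bid (4, 4, 14): truth gives 18; no alternative beats it.
(Checking all 64 profiles: 12 have a profitable deviation, 52 do not.)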